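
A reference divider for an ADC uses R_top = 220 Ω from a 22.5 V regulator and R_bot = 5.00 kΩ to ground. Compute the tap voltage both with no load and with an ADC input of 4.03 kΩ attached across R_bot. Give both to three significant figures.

Open-circuit: V = 22.5 × 5000/(220 + 5000) = 21.6 V.
With the load, R_bot becomes R_bot‖R_L = 2231 Ω, so V = 22.5 × 2231/2451 = 20.5 V.

Unloaded: 21.6 V; loaded: 20.5 V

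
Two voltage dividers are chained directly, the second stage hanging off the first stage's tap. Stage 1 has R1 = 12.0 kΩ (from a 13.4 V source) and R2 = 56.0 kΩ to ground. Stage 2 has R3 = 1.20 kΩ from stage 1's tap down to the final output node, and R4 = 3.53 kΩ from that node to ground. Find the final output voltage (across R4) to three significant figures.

V_out ≈ 2.67 V

Stage 2 presents R3+R4 = 4.730 kΩ as a load on stage 1's tap.
Stage 1's lower leg becomes R2‖(R3+R4) = 4.362 kΩ, so V_mid = 13.4 × 4.362/16.36 = 3.572 V.
Stage 2 is itself unloaded: V_out = V_mid × R4/(R3+R4) = 3.572 × 3.53/4.730 = 2.67 V.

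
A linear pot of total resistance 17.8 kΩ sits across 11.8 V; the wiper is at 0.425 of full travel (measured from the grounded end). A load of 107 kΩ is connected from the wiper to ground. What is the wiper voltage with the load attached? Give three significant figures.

The wiper splits the pot into (1−α)R = 10.23 kΩ above and αR = 7.565 kΩ below.
Lower section ‖ load = 7.065 kΩ.
V_wiper = 11.8 × 7.065/(10.23 + 7.065) = 4.82 V.

V ≈ 4.82 V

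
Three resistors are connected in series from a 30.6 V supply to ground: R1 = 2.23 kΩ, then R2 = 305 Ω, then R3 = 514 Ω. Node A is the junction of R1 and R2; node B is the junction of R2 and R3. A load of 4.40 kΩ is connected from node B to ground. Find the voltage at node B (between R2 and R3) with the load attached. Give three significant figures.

V ≈ 4.70 V

At node B, R3 is in parallel with the load: R3‖R_L = 460.2 Ω.
Below node A the resistance is R2 + (R3‖R_L) = 765.2 Ω, so V_A = 30.6 × 765.2/2995 = 7.818 V.
Then V_B = V_A × (R3‖R_L)/(R2 + R3‖R_L) = 7.818 × 460.2/765.2 = 4.70 V.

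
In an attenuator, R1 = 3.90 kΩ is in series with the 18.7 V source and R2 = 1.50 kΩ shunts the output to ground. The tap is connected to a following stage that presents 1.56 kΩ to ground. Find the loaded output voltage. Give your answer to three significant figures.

The load sits in parallel with R2: R2‖R_L = (1.50 × 1.56) / (1.50 + 1.56) = 0.7647 kΩ.
V_out = 18.7 × 0.7647 / (3.90 + 0.7647) = 18.7 × 0.7647/4.665 = 3.07 V.

V_out ≈ 3.07 V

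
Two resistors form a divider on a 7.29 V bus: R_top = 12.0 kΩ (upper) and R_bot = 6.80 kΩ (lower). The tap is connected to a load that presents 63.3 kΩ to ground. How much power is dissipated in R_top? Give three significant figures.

Total resistance from the source is R_top + (R_bot‖R_L) = 18.14 kΩ, so I = 7.29/18.14 kΩ = 0.4019 mA.
P = I²·R_top = (0.4019 mA)² × 12.0 kΩ = 1.94 mW.

P ≈ 1.94 mW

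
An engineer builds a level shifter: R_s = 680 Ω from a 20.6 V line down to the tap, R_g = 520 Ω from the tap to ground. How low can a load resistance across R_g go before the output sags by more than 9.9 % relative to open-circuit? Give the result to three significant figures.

Output resistance R_th = R_s‖R_g = (680 × 520)/1200 = 294.7 Ω.
The fractional drop is R_th/(R_th + R_L); requiring this ≤ 0.0990 gives R_L ≥ R_th(1/0.0990 − 1) = 294.7 × 9.101 = 2.68 kΩ.

R_L(min) ≈ 2.68 kΩ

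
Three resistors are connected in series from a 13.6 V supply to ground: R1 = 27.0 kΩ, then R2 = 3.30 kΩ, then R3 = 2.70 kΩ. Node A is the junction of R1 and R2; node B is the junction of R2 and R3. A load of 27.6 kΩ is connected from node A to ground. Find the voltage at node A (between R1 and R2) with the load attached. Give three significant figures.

V ≈ 2.10 V

Below node A the series string R2+R3 = 6.000 kΩ sits in parallel with the 27.6 kΩ load: 4.929 kΩ.
V_A = 13.6 × 4.929/(27.0 + 4.929) = 2.10 V.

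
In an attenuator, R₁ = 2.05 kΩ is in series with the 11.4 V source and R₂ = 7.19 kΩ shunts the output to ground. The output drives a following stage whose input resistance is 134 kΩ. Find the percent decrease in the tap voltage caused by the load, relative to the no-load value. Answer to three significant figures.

1.18 %

The divider's output (Thévenin) resistance is R₁‖R₂ = 1.595 kΩ.
Fractional drop under load = R_th/(R_th + R_L) = 1.595 / (1.595 + 134) = 0.01176.
So the output falls by 1.18 %.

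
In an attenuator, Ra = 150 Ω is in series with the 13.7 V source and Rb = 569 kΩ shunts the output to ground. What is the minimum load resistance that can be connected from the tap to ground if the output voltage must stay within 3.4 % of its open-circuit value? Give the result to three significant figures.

Output resistance R_th = Ra‖Rb = (150 × 569000)/569200 = 150.0 Ω.
The fractional drop is R_th/(R_th + R_L); requiring this ≤ 0.0340 gives R_L ≥ R_th(1/0.0340 − 1) = 150.0 × 28.41 = 4.26 kΩ.

R_L(min) ≈ 4.26 kΩ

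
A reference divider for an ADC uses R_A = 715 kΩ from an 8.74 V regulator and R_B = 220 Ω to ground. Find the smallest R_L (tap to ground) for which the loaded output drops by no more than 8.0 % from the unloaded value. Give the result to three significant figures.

R_L(min) ≈ 2.53 kΩ

Output resistance R_th = R_A‖R_B = (715000 × 220)/715200 = 219.9 Ω.
The fractional drop is R_th/(R_th + R_L); requiring this ≤ 0.0800 gives R_L ≥ R_th(1/0.0800 − 1) = 219.9 × 11.50 = 2.53 kΩ.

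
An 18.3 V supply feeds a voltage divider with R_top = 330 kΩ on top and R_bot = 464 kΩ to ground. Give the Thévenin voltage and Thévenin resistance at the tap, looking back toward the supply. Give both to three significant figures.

V_th = 10.7 V, R_th = 193 kΩ

V_th is the open-circuit tap voltage: 18.3 × 464/(330 + 464) = 10.7 V.
With the supply zeroed, R_top and R_bot appear in parallel from the tap: R_th = R_top‖R_bot = (330 × 464)/794.0 = 193 kΩ.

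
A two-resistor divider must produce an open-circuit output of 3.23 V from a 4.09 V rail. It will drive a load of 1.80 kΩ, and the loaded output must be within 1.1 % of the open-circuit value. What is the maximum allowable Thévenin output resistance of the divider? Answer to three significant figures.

Loading drop = R_th/(R_th + R_L) ≤ 0.0110, so R_th ≤ R_L · ε/(1−ε) = 1.80 kΩ × 0.0110/0.9890 = 20.0 Ω.
(Any R1, R2 with R2/(R1+R2) = 0.790 and R1‖R2 ≤ 20.0 Ω will meet the spec.)

R_th ≤ 20.0 Ω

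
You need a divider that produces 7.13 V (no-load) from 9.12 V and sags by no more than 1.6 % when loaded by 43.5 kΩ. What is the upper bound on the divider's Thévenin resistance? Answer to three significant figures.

Loading drop = R_th/(R_th + R_L) ≤ 0.0160, so R_th ≤ R_L · ε/(1−ε) = 43.5 kΩ × 0.0160/0.9840 = 707 Ω.
(Any R1, R2 with R2/(R1+R2) = 0.782 and R1‖R2 ≤ 707 Ω will meet the spec.)

R_th ≤ 707 Ω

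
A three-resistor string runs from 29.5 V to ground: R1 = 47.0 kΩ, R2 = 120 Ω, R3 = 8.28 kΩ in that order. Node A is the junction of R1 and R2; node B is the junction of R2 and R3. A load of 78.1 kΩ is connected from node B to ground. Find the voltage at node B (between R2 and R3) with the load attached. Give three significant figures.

At node B, R3 is in parallel with the load: R3‖R_L = 7486 Ω.
Below node A the resistance is R2 + (R3‖R_L) = 7606 Ω, so V_A = 29.5 × 7606/54610 = 4.109 V.
Then V_B = V_A × (R3‖R_L)/(R2 + R3‖R_L) = 4.109 × 7486/7606 = 4.04 V.

V ≈ 4.04 V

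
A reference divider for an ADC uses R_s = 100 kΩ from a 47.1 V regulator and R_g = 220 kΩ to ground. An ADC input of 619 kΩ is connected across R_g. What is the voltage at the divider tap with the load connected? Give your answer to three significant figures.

The load sits in parallel with R_g: R_g‖R_L = (220 × 619) / (220 + 619) = 162.3 kΩ.
V_out = 47.1 × 162.3 / (100 + 162.3) = 47.1 × 162.3/262.3 = 29.1 V.
(Unloaded it would have been 32.4 V.)

V_out ≈ 29.1 V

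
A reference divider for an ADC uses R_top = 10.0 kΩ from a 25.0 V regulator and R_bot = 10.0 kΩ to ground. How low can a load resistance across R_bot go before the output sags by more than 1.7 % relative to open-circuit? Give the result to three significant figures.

Output resistance R_th = R_top‖R_bot = (10.0 × 10.0)/20.00 = 5.000 kΩ.
The fractional drop is R_th/(R_th + R_L); requiring this ≤ 0.0170 gives R_L ≥ R_th(1/0.0170 − 1) = 5.000 × 57.82 = 289 kΩ.

R_L(min) ≈ 289 kΩ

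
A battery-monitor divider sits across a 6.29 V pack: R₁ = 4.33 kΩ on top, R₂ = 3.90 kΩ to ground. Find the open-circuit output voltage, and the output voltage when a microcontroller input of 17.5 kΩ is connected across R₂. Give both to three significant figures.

Open-circuit: V = 6.29 × 3.90/(4.33 + 3.90) = 2.98 V.
With the load, R₂ becomes R₂‖R_L = 3.189 kΩ, so V = 6.29 × 3.189/7.519 = 2.67 V.

Unloaded: 2.98 V; loaded: 2.67 V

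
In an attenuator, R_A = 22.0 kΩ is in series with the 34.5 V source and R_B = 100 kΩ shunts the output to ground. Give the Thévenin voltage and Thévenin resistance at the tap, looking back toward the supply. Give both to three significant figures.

V_th = 28.3 V, R_th = 18.0 kΩ

V_th is the open-circuit tap voltage: 34.5 × 100/(22.0 + 100) = 28.3 V.
With the supply zeroed, R_A and R_B appear in parallel from the tap: R_th = R_A‖R_B = (22.0 × 100)/122.0 = 18.0 kΩ.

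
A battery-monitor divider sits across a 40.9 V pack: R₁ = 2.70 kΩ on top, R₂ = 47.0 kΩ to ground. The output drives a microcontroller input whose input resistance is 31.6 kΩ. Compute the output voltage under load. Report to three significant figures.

The load sits in parallel with R₂: R₂‖R_L = (47.0 × 31.6) / (47.0 + 31.6) = 18.90 kΩ.
V_out = 40.9 × 18.90 / (2.70 + 18.90) = 40.9 × 18.90/21.60 = 35.8 V.
(Unloaded it would have been 38.7 V.)

V_out ≈ 35.8 V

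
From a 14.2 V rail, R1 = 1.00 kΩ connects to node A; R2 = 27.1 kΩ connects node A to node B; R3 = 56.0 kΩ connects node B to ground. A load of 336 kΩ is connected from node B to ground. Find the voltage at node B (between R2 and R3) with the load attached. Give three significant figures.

V ≈ 8.96 V

At node B, R3 is in parallel with the load: R3‖R_L = 48.00 kΩ.
Below node A the resistance is R2 + (R3‖R_L) = 75.10 kΩ, so V_A = 14.2 × 75.10/76.10 = 14.01 V.
Then V_B = V_A × (R3‖R_L)/(R2 + R3‖R_L) = 14.01 × 48.00/75.10 = 8.96 V.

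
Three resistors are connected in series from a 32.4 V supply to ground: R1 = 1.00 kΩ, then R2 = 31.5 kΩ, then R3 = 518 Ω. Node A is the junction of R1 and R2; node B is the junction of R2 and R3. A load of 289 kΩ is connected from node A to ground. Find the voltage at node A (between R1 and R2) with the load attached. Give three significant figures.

Below node A the series string R2+R3 = 32020 Ω sits in parallel with the 289000 Ω load: 28820 Ω.
V_A = 32.4 × 28820/(1000 + 28820) = 31.3 V.

V ≈ 31.3 V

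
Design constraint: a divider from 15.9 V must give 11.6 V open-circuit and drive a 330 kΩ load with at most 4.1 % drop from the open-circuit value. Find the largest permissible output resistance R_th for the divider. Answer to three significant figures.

Loading drop = R_th/(R_th + R_L) ≤ 0.0410, so R_th ≤ R_L · ε/(1−ε) = 330 kΩ × 0.0410/0.9590 = 14.1 kΩ.

R_th ≤ 14.1 kΩ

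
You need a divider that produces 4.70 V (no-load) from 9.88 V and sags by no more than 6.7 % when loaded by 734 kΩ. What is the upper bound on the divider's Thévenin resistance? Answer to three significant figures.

R_th ≤ 52.7 kΩ

Loading drop = R_th/(R_th + R_L) ≤ 0.0670, so R_th ≤ R_L · ε/(1−ε) = 734 kΩ × 0.0670/0.9330 = 52.7 kΩ.
(Any R1, R2 with R2/(R1+R2) = 0.476 and R1‖R2 ≤ 52.7 kΩ will meet the spec.)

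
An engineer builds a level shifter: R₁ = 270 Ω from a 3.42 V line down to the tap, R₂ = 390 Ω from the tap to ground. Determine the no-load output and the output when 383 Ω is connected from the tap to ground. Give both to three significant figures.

Open-circuit: V = 3.42 × 390/(270 + 390) = 2.02 V.
With the load, R₂ becomes R₂‖R_L = 193.2 Ω, so V = 3.42 × 193.2/463.2 = 1.43 V.

Unloaded: 2.02 V; loaded: 1.43 V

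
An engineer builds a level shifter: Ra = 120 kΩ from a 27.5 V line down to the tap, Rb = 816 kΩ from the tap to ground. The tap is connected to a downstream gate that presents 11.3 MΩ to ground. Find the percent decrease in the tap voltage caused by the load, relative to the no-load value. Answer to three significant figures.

0.917 %

The divider's output (Thévenin) resistance is Ra‖Rb = 104.6 kΩ.
Fractional drop under load = R_th/(R_th + R_L) = 104.6 / (104.6 + 11300) = 0.009173.
So the output falls by 0.917 %.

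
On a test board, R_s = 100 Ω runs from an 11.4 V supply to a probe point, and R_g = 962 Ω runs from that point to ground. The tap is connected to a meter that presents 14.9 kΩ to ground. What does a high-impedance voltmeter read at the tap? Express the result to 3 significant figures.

V_out ≈ 10.3 V

The load sits in parallel with R_g: R_g‖R_L = (962 × 14900) / (962 + 14900) = 903.7 Ω.
V_out = 11.4 × 903.7 / (100 + 903.7) = 11.4 × 903.7/1004 = 10.3 V.
(Unloaded it would have been 10.3 V.)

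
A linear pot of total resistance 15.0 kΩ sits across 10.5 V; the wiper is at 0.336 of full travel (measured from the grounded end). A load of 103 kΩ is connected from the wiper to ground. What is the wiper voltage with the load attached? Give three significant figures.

The wiper splits the pot into (1−α)R = 9.960 kΩ above and αR = 5.040 kΩ below.
Lower section ‖ load = 4.805 kΩ.
V_wiper = 10.5 × 4.805/(9.960 + 4.805) = 3.42 V.

V ≈ 3.42 V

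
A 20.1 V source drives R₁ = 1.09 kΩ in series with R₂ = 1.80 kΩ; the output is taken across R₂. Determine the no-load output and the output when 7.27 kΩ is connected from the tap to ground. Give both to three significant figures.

Open-circuit: V = 20.1 × 1.80/(1.09 + 1.80) = 12.5 V.
With the load, R₂ becomes R₂‖R_L = 1.443 kΩ, so V = 20.1 × 1.443/2.533 = 11.4 V.

Unloaded: 12.5 V; loaded: 11.4 V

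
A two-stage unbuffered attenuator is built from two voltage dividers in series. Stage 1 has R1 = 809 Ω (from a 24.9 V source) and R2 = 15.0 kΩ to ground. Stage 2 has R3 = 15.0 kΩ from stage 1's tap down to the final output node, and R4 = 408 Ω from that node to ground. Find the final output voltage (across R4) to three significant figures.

Stage 2 presents R3+R4 = 15410 Ω as a load on stage 1's tap.
Stage 1's lower leg becomes R2‖(R3+R4) = 7601 Ω, so V_mid = 24.9 × 7601/8410 = 22.50 V.
Stage 2 is itself unloaded: V_out = V_mid × R4/(R3+R4) = 22.50 × 408/15410 = 0.596 V.

V_out ≈ 0.596 V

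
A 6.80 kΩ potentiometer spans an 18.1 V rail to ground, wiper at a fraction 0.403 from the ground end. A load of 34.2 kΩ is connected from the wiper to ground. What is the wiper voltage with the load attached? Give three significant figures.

V ≈ 6.96 V

The wiper splits the pot into (1−α)R = 4.060 kΩ above and αR = 2.740 kΩ below.
Lower section ‖ load = 2.537 kΩ.
V_wiper = 18.1 × 2.537/(4.060 + 2.537) = 6.96 V.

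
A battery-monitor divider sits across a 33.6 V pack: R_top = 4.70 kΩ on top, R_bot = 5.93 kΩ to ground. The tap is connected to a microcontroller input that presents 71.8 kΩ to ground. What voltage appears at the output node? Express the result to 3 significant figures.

The load sits in parallel with R_bot: R_bot‖R_L = (5.93 × 71.8) / (5.93 + 71.8) = 5.478 kΩ.
V_out = 33.6 × 5.478 / (4.70 + 5.478) = 33.6 × 5.478/10.18 = 18.1 V.

V_out ≈ 18.1 V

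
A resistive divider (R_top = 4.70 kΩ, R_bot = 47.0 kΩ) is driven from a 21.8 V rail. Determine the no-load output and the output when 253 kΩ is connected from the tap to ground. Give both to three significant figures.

Open-circuit: V = 21.8 × 47.0/(4.70 + 47.0) = 19.8 V.
With the load, R_bot becomes R_bot‖R_L = 39.64 kΩ, so V = 21.8 × 39.64/44.34 = 19.5 V.

Unloaded: 19.8 V; loaded: 19.5 V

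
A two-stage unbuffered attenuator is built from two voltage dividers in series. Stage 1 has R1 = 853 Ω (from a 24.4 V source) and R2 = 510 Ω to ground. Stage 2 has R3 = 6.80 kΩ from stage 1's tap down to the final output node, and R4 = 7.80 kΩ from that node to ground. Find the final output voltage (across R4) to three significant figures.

Stage 2 presents R3+R4 = 14600 Ω as a load on stage 1's tap.
Stage 1's lower leg becomes R2‖(R3+R4) = 492.8 Ω, so V_mid = 24.4 × 492.8/1346 = 8.935 V.
Stage 2 is itself unloaded: V_out = V_mid × R4/(R3+R4) = 8.935 × 7800/14600 = 4.77 V.

V_out ≈ 4.77 V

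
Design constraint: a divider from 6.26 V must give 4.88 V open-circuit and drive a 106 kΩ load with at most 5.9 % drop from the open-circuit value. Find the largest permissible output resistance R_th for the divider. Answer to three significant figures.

R_th ≤ 6.65 kΩ

Loading drop = R_th/(R_th + R_L) ≤ 0.0590, so R_th ≤ R_L · ε/(1−ε) = 106 kΩ × 0.0590/0.9410 = 6.65 kΩ.
(Any R1, R2 with R2/(R1+R2) = 0.780 and R1‖R2 ≤ 6.65 kΩ will meet the spec.)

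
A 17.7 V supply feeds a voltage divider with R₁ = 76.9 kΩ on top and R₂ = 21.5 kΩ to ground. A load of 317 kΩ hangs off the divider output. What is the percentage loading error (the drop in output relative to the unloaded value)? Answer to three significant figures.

5.03 %

The divider's output (Thévenin) resistance is R₁‖R₂ = 16.80 kΩ.
Fractional drop under load = R_th/(R_th + R_L) = 16.80 / (16.80 + 317) = 0.05034.
So the output falls by 5.03 %.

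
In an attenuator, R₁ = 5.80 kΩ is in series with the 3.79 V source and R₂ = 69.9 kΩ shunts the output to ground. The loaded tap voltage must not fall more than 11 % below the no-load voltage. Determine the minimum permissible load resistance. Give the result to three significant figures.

R_L(min) ≈ 43.3 kΩ

Output resistance R_th = R₁‖R₂ = (5.80 × 69.9)/75.70 = 5.356 kΩ.
The fractional drop is R_th/(R_th + R_L); requiring this ≤ 0.110 gives R_L ≥ R_th(1/0.110 − 1) = 5.356 × 8.091 = 43.3 kΩ.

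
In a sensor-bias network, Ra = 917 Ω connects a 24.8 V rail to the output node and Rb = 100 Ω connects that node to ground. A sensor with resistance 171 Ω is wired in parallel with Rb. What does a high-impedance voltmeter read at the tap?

V_out ≈ 1.60 V

The load sits in parallel with Rb: Rb‖R_L = (100 × 171) / (100 + 171) = 63.10 Ω.
V_out = 24.8 × 63.10 / (917 + 63.10) = 24.8 × 63.10/980.1 = 1.60 V.
(Unloaded it would have been 2.44 V.)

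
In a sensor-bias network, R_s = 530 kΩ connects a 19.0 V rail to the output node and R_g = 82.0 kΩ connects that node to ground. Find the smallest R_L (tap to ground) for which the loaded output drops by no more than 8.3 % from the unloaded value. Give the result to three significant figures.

R_L(min) ≈ 785 kΩ

Output resistance R_th = R_s‖R_g = (530 × 82.0)/612.0 = 71.01 kΩ.
The fractional drop is R_th/(R_th + R_L); requiring this ≤ 0.0830 gives R_L ≥ R_th(1/0.0830 − 1) = 71.01 × 11.05 = 785 kΩ.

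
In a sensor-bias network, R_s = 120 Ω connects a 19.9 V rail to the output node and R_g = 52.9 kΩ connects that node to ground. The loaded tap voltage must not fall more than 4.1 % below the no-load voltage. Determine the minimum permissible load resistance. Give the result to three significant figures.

Output resistance R_th = R_s‖R_g = (120 × 52900)/53020 = 119.7 Ω.
The fractional drop is R_th/(R_th + R_L); requiring this ≤ 0.0410 gives R_L ≥ R_th(1/0.0410 − 1) = 119.7 × 23.39 = 2.80 kΩ.

R_L(min) ≈ 2.80 kΩ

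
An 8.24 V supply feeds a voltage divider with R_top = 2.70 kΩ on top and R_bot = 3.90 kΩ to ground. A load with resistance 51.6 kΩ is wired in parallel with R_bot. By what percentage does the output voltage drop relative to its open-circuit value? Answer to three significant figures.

3.00 %

The divider's output (Thévenin) resistance is R_top‖R_bot = 1.595 kΩ.
Fractional drop under load = R_th/(R_th + R_L) = 1.595 / (1.595 + 51.6) = 0.02999.
So the output falls by 3.00 %.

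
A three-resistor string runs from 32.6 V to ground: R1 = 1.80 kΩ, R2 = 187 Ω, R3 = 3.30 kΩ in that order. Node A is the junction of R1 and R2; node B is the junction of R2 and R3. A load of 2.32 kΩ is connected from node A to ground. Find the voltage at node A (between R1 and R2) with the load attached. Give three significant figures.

V ≈ 14.2 V

Below node A the series string R2+R3 = 3487 Ω sits in parallel with the 2320 Ω load: 1393 Ω.
V_A = 32.6 × 1393/(1800 + 1393) = 14.2 V.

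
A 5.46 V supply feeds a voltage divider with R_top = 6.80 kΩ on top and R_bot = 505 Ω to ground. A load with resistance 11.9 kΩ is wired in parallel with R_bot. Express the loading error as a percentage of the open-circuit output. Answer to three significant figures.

3.80 %

The divider's output (Thévenin) resistance is R_top‖R_bot = 470.1 Ω.
Fractional drop under load = R_th/(R_th + R_L) = 470.1 / (470.1 + 11900) = 0.03800.
So the output falls by 3.80 %.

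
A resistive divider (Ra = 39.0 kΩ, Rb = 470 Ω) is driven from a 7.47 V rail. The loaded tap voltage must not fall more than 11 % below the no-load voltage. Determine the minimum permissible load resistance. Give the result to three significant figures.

R_L(min) ≈ 3.76 kΩ

Output resistance R_th = Ra‖Rb = (39000 × 470)/39470 = 464.4 Ω.
The fractional drop is R_th/(R_th + R_L); requiring this ≤ 0.110 gives R_L ≥ R_th(1/0.110 − 1) = 464.4 × 8.091 = 3.76 kΩ.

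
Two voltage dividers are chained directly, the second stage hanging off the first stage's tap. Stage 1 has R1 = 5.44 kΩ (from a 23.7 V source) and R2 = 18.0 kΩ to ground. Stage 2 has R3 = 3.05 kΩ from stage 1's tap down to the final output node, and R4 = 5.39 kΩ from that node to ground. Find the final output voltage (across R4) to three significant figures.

Stage 2 presents R3+R4 = 8.440 kΩ as a load on stage 1's tap.
Stage 1's lower leg becomes R2‖(R3+R4) = 5.746 kΩ, so V_mid = 23.7 × 5.746/11.19 = 12.17 V.
Stage 2 is itself unloaded: V_out = V_mid × R4/(R3+R4) = 12.17 × 5.39/8.440 = 7.77 V.

V_out ≈ 7.77 V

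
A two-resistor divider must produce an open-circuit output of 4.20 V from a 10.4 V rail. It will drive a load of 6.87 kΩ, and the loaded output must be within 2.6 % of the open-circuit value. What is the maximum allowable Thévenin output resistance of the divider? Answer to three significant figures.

Loading drop = R_th/(R_th + R_L) ≤ 0.0260, so R_th ≤ R_L · ε/(1−ε) = 6.87 kΩ × 0.0260/0.9740 = 183 Ω.

R_th ≤ 183 Ω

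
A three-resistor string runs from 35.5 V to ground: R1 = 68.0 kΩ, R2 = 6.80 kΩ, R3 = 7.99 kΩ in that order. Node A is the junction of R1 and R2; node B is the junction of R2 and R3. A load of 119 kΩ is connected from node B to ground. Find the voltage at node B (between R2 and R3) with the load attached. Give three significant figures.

V ≈ 3.23 V

At node B, R3 is in parallel with the load: R3‖R_L = 7.487 kΩ.
Below node A the resistance is R2 + (R3‖R_L) = 14.29 kΩ, so V_A = 35.5 × 14.29/82.29 = 6.164 V.
Then V_B = V_A × (R3‖R_L)/(R2 + R3‖R_L) = 6.164 × 7.487/14.29 = 3.23 V.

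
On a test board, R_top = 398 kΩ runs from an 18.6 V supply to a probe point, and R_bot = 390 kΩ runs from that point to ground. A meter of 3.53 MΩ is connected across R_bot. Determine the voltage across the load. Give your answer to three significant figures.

The load sits in parallel with R_bot: R_bot‖R_L = (390 × 3530) / (390 + 3530) = 351.2 kΩ.
V_out = 18.6 × 351.2 / (398 + 351.2) = 18.6 × 351.2/749.2 = 8.72 V.

V_out ≈ 8.72 V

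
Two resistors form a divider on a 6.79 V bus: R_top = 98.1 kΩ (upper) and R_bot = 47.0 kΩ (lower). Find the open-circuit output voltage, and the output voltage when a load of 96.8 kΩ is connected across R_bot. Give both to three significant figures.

Open-circuit: V = 6.79 × 47.0/(98.1 + 47.0) = 2.20 V.
With the load, R_bot becomes R_bot‖R_L = 31.64 kΩ, so V = 6.79 × 31.64/129.7 = 1.66 V.

Unloaded: 2.20 V; loaded: 1.66 V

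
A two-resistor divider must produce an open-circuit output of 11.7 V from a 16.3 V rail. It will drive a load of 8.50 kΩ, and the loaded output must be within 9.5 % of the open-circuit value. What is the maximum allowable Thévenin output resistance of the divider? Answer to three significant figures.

R_th ≤ 892 Ω

Loading drop = R_th/(R_th + R_L) ≤ 0.0950, so R_th ≤ R_L · ε/(1−ε) = 8.50 kΩ × 0.0950/0.9050 = 892 Ω.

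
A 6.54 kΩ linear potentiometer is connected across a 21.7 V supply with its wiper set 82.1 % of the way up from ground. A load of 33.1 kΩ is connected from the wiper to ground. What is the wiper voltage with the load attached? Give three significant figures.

The wiper splits the pot into (1−α)R = 1.171 kΩ above and αR = 5.369 kΩ below.
Lower section ‖ load = 4.620 kΩ.
V_wiper = 21.7 × 4.620/(1.171 + 4.620) = 17.3 V.

V ≈ 17.3 V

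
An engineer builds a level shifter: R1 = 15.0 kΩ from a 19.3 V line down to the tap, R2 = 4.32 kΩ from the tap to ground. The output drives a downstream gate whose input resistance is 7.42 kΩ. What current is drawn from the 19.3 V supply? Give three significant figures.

I ≈ 1.09 mA

R2‖R_L = 2.730 kΩ, so the source sees R1 + R2‖R_L = 17.73 kΩ.
I = 19.3 V / 17.73 kΩ = 1.09 mA.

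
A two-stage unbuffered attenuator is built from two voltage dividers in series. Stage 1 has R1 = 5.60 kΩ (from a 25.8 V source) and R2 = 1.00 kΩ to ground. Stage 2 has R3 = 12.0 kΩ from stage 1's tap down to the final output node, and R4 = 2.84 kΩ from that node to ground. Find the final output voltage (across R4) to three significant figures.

Stage 2 presents R3+R4 = 14.84 kΩ as a load on stage 1's tap.
Stage 1's lower leg becomes R2‖(R3+R4) = 0.9369 kΩ, so V_mid = 25.8 × 0.9369/6.537 = 3.698 V.
Stage 2 is itself unloaded: V_out = V_mid × R4/(R3+R4) = 3.698 × 2.84/14.84 = 0.708 V.

V_out ≈ 0.708 V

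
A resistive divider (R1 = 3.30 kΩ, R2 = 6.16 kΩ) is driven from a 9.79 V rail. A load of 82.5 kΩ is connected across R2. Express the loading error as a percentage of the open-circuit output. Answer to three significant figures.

The divider's output (Thévenin) resistance is R1‖R2 = 2.149 kΩ.
Fractional drop under load = R_th/(R_th + R_L) = 2.149 / (2.149 + 82.5) = 0.02539.
So the output falls by 2.54 %.

2.54 %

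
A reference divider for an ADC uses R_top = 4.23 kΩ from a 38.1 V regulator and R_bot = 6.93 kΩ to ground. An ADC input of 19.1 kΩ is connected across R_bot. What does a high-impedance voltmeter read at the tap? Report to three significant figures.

The load sits in parallel with R_bot: R_bot‖R_L = (6.93 × 19.1) / (6.93 + 19.1) = 5.085 kΩ.
V_out = 38.1 × 5.085 / (4.23 + 5.085) = 38.1 × 5.085/9.315 = 20.8 V.

V_out ≈ 20.8 V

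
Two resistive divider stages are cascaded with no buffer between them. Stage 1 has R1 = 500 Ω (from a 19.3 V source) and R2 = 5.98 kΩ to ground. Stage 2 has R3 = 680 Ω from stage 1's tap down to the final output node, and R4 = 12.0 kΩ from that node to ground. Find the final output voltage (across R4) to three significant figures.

Stage 2 presents R3+R4 = 12680 Ω as a load on stage 1's tap.
Stage 1's lower leg becomes R2‖(R3+R4) = 4064 Ω, so V_mid = 19.3 × 4064/4564 = 17.19 V.
Stage 2 is itself unloaded: V_out = V_mid × R4/(R3+R4) = 17.19 × 12000/12680 = 16.3 V.

V_out ≈ 16.3 V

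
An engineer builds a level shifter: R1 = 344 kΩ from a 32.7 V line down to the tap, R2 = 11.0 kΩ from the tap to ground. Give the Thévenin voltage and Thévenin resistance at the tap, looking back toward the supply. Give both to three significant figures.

V_th = 1.01 V, R_th = 10.7 kΩ

V_th is the open-circuit tap voltage: 32.7 × 11.0/(344 + 11.0) = 1.01 V.
With the supply zeroed, R1 and R2 appear in parallel from the tap: R_th = R1‖R2 = (344 × 11.0)/355.0 = 10.7 kΩ.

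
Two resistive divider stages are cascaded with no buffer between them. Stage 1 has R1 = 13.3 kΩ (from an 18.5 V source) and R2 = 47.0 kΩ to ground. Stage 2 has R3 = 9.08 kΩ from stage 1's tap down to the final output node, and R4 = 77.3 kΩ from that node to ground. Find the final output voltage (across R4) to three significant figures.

Stage 2 presents R3+R4 = 86.38 kΩ as a load on stage 1's tap.
Stage 1's lower leg becomes R2‖(R3+R4) = 30.44 kΩ, so V_mid = 18.5 × 30.44/43.74 = 12.87 V.
Stage 2 is itself unloaded: V_out = V_mid × R4/(R3+R4) = 12.87 × 77.3/86.38 = 11.5 V.

V_out ≈ 11.5 V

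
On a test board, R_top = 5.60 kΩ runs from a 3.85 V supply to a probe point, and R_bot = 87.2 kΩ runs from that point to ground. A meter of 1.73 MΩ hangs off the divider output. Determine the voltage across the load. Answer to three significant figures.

The load sits in parallel with R_bot: R_bot‖R_L = (87.2 × 1730) / (87.2 + 1730) = 83.02 kΩ.
V_out = 3.85 × 83.02 / (5.60 + 83.02) = 3.85 × 83.02/88.62 = 3.61 V.
(Unloaded it would have been 3.62 V.)

V_out ≈ 3.61 V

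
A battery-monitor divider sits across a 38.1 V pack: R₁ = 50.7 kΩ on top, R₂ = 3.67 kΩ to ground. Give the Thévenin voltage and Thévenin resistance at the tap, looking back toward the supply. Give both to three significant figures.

V_th = 2.57 V, R_th = 3.42 kΩ

V_th is the open-circuit tap voltage: 38.1 × 3.67/(50.7 + 3.67) = 2.57 V.
With the supply zeroed, R₁ and R₂ appear in parallel from the tap: R_th = R₁‖R₂ = (50.7 × 3.67)/54.37 = 3.42 kΩ.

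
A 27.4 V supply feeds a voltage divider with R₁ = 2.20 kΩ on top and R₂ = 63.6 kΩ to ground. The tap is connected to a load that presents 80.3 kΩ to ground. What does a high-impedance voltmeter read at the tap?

V_out ≈ 25.8 V

The load sits in parallel with R₂: R₂‖R_L = (63.6 × 80.3) / (63.6 + 80.3) = 35.49 kΩ.
V_out = 27.4 × 35.49 / (2.20 + 35.49) = 27.4 × 35.49/37.69 = 25.8 V.
(Unloaded it would have been 26.5 V.)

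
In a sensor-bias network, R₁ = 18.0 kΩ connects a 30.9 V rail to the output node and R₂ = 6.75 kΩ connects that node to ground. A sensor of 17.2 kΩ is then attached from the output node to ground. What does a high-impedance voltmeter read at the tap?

V_out ≈ 6.56 V

The load sits in parallel with R₂: R₂‖R_L = (6.75 × 17.2) / (6.75 + 17.2) = 4.848 kΩ.
V_out = 30.9 × 4.848 / (18.0 + 4.848) = 30.9 × 4.848/22.85 = 6.56 V.
(Unloaded it would have been 8.43 V.)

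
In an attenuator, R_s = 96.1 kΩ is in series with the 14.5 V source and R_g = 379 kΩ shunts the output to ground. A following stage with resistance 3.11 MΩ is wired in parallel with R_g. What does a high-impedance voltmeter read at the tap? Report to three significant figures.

The load sits in parallel with R_g: R_g‖R_L = (379 × 3110) / (379 + 3110) = 337.8 kΩ.
V_out = 14.5 × 337.8 / (96.1 + 337.8) = 14.5 × 337.8/433.9 = 11.3 V.
(Unloaded it would have been 11.6 V.)

V_out ≈ 11.3 V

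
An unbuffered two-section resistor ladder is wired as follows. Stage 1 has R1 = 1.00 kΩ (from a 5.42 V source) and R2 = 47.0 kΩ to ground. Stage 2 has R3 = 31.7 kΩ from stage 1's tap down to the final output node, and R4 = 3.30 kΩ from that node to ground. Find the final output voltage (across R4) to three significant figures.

V_out ≈ 0.487 V

Stage 2 presents R3+R4 = 35.00 kΩ as a load on stage 1's tap.
Stage 1's lower leg becomes R2‖(R3+R4) = 20.06 kΩ, so V_mid = 5.42 × 20.06/21.06 = 5.163 V.
Stage 2 is itself unloaded: V_out = V_mid × R4/(R3+R4) = 5.163 × 3.30/35.00 = 0.487 V.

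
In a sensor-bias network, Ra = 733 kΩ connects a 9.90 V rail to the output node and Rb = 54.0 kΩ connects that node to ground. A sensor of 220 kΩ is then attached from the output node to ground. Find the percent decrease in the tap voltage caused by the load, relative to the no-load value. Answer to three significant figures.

Unloaded V = 9.90 × 54.0/787.0 = 0.6793 V.
Loaded: Rb‖R_L = 43.36 kΩ, giving V = 9.90 × 43.36/776.4 = 0.5529 V.
Drop = (0.6793 − 0.5529) / 0.6793 = 18.6 %.

18.6 %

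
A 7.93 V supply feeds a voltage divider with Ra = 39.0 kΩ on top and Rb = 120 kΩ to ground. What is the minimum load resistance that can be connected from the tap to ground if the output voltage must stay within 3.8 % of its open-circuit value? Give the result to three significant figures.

R_L(min) ≈ 745 kΩ

Output resistance R_th = Ra‖Rb = (39.0 × 120)/159.0 = 29.43 kΩ.
The fractional drop is R_th/(R_th + R_L); requiring this ≤ 0.0380 gives R_L ≥ R_th(1/0.0380 − 1) = 29.43 × 25.32 = 745 kΩ.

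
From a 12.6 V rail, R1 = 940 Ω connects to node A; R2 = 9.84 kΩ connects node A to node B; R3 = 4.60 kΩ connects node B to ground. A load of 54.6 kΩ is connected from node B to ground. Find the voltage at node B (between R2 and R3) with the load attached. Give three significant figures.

At node B, R3 is in parallel with the load: R3‖R_L = 4243 Ω.
Below node A the resistance is R2 + (R3‖R_L) = 14080 Ω, so V_A = 12.6 × 14080/15020 = 11.81 V.
Then V_B = V_A × (R3‖R_L)/(R2 + R3‖R_L) = 11.81 × 4243/14080 = 3.56 V.

V ≈ 3.56 V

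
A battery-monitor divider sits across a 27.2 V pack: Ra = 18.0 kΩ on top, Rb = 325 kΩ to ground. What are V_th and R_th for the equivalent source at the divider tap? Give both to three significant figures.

V_th = 25.8 V, R_th = 17.1 kΩ

V_th is the open-circuit tap voltage: 27.2 × 325/(18.0 + 325) = 25.8 V.
With the supply zeroed, Ra and Rb appear in parallel from the tap: R_th = Ra‖Rb = (18.0 × 325)/343.0 = 17.1 kΩ.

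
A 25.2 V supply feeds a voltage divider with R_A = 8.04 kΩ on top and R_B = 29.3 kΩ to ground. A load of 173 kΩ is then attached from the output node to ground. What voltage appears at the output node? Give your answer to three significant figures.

The load sits in parallel with R_B: R_B‖R_L = (29.3 × 173) / (29.3 + 173) = 25.06 kΩ.
V_out = 25.2 × 25.06 / (8.04 + 25.06) = 25.2 × 25.06/33.10 = 19.1 V.

V_out ≈ 19.1 V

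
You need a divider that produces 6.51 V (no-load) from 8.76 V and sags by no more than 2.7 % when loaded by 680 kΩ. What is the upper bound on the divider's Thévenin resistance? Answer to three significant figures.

R_th ≤ 18.9 kΩ

Loading drop = R_th/(R_th + R_L) ≤ 0.0270, so R_th ≤ R_L · ε/(1−ε) = 680 kΩ × 0.0270/0.9730 = 18.9 kΩ.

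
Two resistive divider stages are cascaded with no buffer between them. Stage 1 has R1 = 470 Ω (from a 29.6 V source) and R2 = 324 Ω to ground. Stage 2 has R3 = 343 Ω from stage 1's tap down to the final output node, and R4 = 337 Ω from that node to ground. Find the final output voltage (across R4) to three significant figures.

Stage 2 presents R3+R4 = 680.0 Ω as a load on stage 1's tap.
Stage 1's lower leg becomes R2‖(R3+R4) = 219.4 Ω, so V_mid = 29.6 × 219.4/689.4 = 9.421 V.
Stage 2 is itself unloaded: V_out = V_mid × R4/(R3+R4) = 9.421 × 337/680.0 = 4.67 V.

V_out ≈ 4.67 V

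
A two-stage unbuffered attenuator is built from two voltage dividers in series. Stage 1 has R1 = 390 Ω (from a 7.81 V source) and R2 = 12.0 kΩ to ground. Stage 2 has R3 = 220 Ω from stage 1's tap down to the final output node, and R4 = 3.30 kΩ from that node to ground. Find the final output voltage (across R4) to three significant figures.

V_out ≈ 6.40 V

Stage 2 presents R3+R4 = 3520 Ω as a load on stage 1's tap.
Stage 1's lower leg becomes R2‖(R3+R4) = 2722 Ω, so V_mid = 7.81 × 2722/3112 = 6.831 V.
Stage 2 is itself unloaded: V_out = V_mid × R4/(R3+R4) = 6.831 × 3300/3520 = 6.40 V.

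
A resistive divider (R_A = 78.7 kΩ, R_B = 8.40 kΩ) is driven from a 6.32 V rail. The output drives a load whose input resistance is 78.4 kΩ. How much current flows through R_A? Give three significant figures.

R_B‖R_L = 7.587 kΩ, so the source sees R_A + R_B‖R_L = 86.29 kΩ.
I = 6.32 V / 86.29 kΩ = 0.0732 mA.

I ≈ 0.0732 mA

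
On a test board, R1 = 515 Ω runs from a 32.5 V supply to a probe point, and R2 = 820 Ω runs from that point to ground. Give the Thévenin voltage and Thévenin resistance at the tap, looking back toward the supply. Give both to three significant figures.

V_th is the open-circuit tap voltage: 32.5 × 820/(515 + 820) = 20.0 V.
With the supply zeroed, R1 and R2 appear in parallel from the tap: R_th = R1‖R2 = (515 × 820)/1335 = 316 Ω.

V_th = 20.0 V, R_th = 316 Ω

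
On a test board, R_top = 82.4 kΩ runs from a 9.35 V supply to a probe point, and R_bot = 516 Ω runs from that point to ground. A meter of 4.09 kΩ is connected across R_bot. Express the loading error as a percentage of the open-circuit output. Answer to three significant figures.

11.1 %

The divider's output (Thévenin) resistance is R_top‖R_bot = 512.8 Ω.
Fractional drop under load = R_th/(R_th + R_L) = 512.8 / (512.8 + 4090) = 0.1114.
So the output falls by 11.1 %.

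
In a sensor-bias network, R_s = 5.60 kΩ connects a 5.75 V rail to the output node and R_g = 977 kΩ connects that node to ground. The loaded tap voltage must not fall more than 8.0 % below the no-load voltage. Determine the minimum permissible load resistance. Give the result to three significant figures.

Output resistance R_th = R_s‖R_g = (5.60 × 977)/982.6 = 5.568 kΩ.
The fractional drop is R_th/(R_th + R_L); requiring this ≤ 0.0800 gives R_L ≥ R_th(1/0.0800 − 1) = 5.568 × 11.50 = 64.0 kΩ.

R_L(min) ≈ 64.0 kΩ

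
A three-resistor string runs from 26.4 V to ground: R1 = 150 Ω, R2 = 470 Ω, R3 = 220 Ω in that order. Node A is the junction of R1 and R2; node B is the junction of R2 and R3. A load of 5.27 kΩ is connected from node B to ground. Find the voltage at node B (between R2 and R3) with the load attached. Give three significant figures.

V ≈ 6.71 V

At node B, R3 is in parallel with the load: R3‖R_L = 211.2 Ω.
Below node A the resistance is R2 + (R3‖R_L) = 681.2 Ω, so V_A = 26.4 × 681.2/831.2 = 21.64 V.
Then V_B = V_A × (R3‖R_L)/(R2 + R3‖R_L) = 21.64 × 211.2/681.2 = 6.71 V.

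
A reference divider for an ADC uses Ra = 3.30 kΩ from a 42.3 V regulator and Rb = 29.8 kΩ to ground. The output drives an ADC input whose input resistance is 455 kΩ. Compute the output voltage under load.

V_out ≈ 37.8 V

The load sits in parallel with Rb: Rb‖R_L = (29.8 × 455) / (29.8 + 455) = 27.97 kΩ.
V_out = 42.3 × 27.97 / (3.30 + 27.97) = 42.3 × 27.97/31.27 = 37.8 V.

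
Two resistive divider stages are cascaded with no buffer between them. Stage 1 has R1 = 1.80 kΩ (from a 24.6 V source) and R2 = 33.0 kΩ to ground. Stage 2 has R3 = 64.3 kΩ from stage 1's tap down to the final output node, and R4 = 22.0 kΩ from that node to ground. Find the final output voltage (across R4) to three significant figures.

V_out ≈ 5.83 V

Stage 2 presents R3+R4 = 86.30 kΩ as a load on stage 1's tap.
Stage 1's lower leg becomes R2‖(R3+R4) = 23.87 kΩ, so V_mid = 24.6 × 23.87/25.67 = 22.88 V.
Stage 2 is itself unloaded: V_out = V_mid × R4/(R3+R4) = 22.88 × 22.0/86.30 = 5.83 V.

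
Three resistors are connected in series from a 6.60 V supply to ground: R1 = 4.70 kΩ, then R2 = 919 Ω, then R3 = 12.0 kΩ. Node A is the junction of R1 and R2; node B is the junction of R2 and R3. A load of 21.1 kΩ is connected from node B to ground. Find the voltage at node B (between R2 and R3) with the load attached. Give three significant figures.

At node B, R3 is in parallel with the load: R3‖R_L = 7650 Ω.
Below node A the resistance is R2 + (R3‖R_L) = 8569 Ω, so V_A = 6.60 × 8569/13270 = 4.262 V.
Then V_B = V_A × (R3‖R_L)/(R2 + R3‖R_L) = 4.262 × 7650/8569 = 3.81 V.

V ≈ 3.81 V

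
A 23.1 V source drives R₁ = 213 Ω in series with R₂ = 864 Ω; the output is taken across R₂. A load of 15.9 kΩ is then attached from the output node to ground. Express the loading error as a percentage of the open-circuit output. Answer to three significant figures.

1.06 %

The divider's output (Thévenin) resistance is R₁‖R₂ = 170.9 Ω.
Fractional drop under load = R_th/(R_th + R_L) = 170.9 / (170.9 + 15900) = 0.01063.
So the output falls by 1.06 %.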